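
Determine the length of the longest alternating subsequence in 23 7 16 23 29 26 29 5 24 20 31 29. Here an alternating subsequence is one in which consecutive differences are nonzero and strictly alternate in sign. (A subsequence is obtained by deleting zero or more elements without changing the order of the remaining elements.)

Track the best alternating length ending on an up-step vs a down-step at each position: up/down = 1/1, 1/2, 3/2, 3/1, 3/1, 3/4, 5/1, 1/6, 7/6, 7/8, 9/1, 9/10.
The maximum over both is 10; one such subsequence is 23, 7, 29, 26, 29, 5, 24, 20, 31, 29.

10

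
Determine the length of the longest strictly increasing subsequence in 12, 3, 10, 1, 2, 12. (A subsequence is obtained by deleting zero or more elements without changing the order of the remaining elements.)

3

Let dp[i] be the longest increasing subsequence ending at position i. Then dp = [1, 1, 2, 1, 2, 3].
The maximum is 3; one witness is 3, 10, 12 at positions 2,3,6.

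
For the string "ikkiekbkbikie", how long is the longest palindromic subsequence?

9

One longest palindromic subsequence is ikibkbiki (positions 1,2,4,7,8,9,10,11,12); it reads the same forward and backward, and the interval DP gives dp[1][13] = 9.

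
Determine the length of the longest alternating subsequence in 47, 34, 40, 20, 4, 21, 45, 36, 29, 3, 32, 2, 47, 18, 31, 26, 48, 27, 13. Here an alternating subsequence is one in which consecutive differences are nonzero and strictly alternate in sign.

14

Track the best alternating length ending on an up-step vs a down-step at each position: up/down = 1/1, 1/2, 3/2, 1/4, 1/4, 5/4, 5/2, 5/6, 5/6, 1/6, 7/6, 1/8, 9/1, 9/10, 11/10, 11/12, 13/1, 13/14, 9/14.
The maximum over both is 14; one such subsequence is 47, 34, 40, 20, 45, 29, 32, 2, 47, 18, 31, 26, 48, 27.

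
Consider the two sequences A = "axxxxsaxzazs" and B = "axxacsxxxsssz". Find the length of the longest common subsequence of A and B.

7

A longest common subsequence is axxxxsz (length 7); the LCS DP confirms no longer common subsequence exists.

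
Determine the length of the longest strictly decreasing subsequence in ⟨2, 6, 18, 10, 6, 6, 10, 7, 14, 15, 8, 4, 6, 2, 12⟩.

5

One longest decreasing subsequence is 18, 10, 6, 4, 2 (positions 3,4,5,12,14), of length 5; no longer one exists.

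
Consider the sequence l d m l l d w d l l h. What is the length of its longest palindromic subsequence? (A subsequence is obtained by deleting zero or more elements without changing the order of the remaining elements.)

7

Using dp[i][j] = 2 + dp[i+1][j−1] if the ends match, else max(dp[i+1][j], dp[i][j−1]):
dp[1][11] = 7. A witness is lldwdll at positions 4,5,6,7,8,9,10.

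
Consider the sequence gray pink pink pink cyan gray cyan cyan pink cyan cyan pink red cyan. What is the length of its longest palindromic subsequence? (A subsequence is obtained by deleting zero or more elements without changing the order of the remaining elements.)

One longest palindromic subsequence is cyan cyan cyan pink cyan cyan cyan (positions 5,7,8,9,10,11,14); it reads the same forward and backward, and the interval DP gives dp[1][14] = 7.

7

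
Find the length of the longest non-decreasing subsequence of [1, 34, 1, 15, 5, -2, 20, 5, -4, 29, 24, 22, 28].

6

One longest non-decreasing subsequence is 1, 1, 15, 20, 24, 28 (positions 1,3,4,7,11,13), of length 6; no longer one exists.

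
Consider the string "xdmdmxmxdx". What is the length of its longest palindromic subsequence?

7

One longest palindromic subsequence is xdxmxdx (positions 1,2,6,7,8,9,10); it reads the same forward and backward, and the interval DP gives dp[1][10] = 7.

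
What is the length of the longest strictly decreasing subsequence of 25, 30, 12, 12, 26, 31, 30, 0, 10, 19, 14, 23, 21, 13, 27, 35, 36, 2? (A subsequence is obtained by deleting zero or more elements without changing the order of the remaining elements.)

Scanning left to right, the best length ending at each element is: 25→1, 30→1, 12→2, 12→2, 26→2, 31→1, 30→2, 0→3, 10→3, 19→3, 14→4, 23→3, 21→4, 13→5, 27→3, 35→1, 36→1, 2→6.
So the longest decreasing subsequence has length 6, e.g. 30, 26, 19, 14, 13, 2.

6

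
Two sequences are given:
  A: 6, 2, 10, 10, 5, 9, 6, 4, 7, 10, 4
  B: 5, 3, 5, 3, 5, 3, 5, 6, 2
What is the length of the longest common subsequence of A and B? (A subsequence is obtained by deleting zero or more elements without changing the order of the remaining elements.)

2

A longest common subsequence is 6, 2 (length 2); the LCS DP confirms no longer common subsequence exists.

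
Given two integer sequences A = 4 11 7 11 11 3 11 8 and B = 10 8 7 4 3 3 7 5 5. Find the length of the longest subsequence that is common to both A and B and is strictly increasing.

A longest common strictly increasing subsequence is 4, 7 (length 2); it appears in order in both A and B, and no longer such subsequence exists.

2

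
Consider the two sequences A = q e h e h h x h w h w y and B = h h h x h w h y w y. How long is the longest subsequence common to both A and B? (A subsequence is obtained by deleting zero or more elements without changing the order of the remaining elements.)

A longest common subsequence is hhhxhwhwy (length 9); the LCS DP confirms no longer common subsequence exists.

9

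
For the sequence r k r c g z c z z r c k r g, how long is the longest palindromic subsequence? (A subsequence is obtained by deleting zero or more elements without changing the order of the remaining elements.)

9

One longest palindromic subsequence is rkczzzckr (positions 1,2,4,6,8,9,11,12,13); it reads the same forward and backward, and the interval DP gives dp[1][14] = 9.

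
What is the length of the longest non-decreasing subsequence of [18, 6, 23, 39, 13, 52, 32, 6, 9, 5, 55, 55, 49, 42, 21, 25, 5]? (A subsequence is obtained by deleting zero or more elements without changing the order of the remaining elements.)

Let dp[i] be the longest non-decreasing subsequence ending at position i. Then dp = [1, 1, 2, 3, 2, 4, 3, 2, 3, 1, 5, 6, 4, 4, 4, 5, 2].
The maximum is 6; one witness is 18, 23, 39, 52, 55, 55 at positions 1,3,4,6,11,12.

6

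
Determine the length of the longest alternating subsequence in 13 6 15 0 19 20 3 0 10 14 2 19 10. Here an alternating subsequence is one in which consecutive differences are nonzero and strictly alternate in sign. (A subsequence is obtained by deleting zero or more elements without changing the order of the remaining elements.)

Track the best alternating length ending on an up-step vs a down-step at each position: up/down = 1/1, 1/2, 3/1, 1/4, 5/1, 5/1, 5/6, 1/6, 7/6, 7/6, 7/8, 9/6, 9/10.
The maximum over both is 10; one such subsequence is 13, 6, 15, 0, 19, 3, 10, 2, 19, 10.

10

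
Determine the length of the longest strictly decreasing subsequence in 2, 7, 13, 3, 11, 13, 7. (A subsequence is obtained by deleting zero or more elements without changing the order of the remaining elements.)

Scanning left to right, the best length ending at each element is: 2→1, 7→1, 13→1, 3→2, 11→2, 13→1, 7→3.
So the longest decreasing subsequence has length 3, e.g. 13, 11, 7.

3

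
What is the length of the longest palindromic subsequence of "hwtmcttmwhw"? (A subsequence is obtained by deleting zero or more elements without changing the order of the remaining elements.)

8

One longest palindromic subsequence is hwmttmwh (positions 1,2,4,6,7,8,9,10); it reads the same forward and backward, and the interval DP gives dp[1][11] = 8.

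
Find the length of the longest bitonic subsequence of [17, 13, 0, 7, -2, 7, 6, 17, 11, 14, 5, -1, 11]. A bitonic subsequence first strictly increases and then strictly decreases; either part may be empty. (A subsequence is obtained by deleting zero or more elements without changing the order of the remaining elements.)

6

Let inc[i] be the LIS ending at i and dec[i] the longest strictly decreasing subsequence starting at i. inc = [1, 1, 1, 2, 1, 2, 2, 3, 3, 4, 2, 2, 3], dec = [6, 5, 2, 4, 1, 4, 3, 4, 3, 3, 2, 1, 1].
max_i inc[i]+dec[i]−1 = 6, with one witness 17, 13, 7, 6, 5, -1.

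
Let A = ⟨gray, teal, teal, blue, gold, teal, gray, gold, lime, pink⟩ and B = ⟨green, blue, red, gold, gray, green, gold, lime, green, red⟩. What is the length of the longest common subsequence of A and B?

5

A longest common subsequence is blue, gold, gray, gold, lime (length 5); the LCS DP confirms no longer common subsequence exists.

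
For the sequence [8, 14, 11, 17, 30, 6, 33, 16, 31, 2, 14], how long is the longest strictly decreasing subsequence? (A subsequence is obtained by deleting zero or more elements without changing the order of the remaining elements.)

Let dp[i] be the longest decreasing subsequence ending at position i. Then dp = [1, 1, 2, 1, 1, 3, 1, 2, 2, 4, 3].
The maximum is 4; one witness is 14, 11, 6, 2 at positions 2,3,6,10.

4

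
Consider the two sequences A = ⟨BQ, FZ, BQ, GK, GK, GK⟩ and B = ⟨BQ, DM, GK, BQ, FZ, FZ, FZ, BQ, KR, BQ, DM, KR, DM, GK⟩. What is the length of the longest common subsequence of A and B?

4

A longest common subsequence is BQ, FZ, BQ, GK (length 4); the LCS DP confirms no longer common subsequence exists.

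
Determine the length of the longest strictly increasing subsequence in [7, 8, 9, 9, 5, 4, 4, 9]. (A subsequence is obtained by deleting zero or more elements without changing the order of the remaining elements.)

Scanning left to right, the best length ending at each element is: 7→1, 8→2, 9→3, 9→3, 5→1, 4→1, 4→1, 9→3.
So the longest increasing subsequence has length 3, e.g. 7, 8, 9.

3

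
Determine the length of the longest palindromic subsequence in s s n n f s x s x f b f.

6

Using dp[i][j] = 2 + dp[i+1][j−1] if the ends match, else max(dp[i+1][j], dp[i][j−1]):
dp[1][12] = 6. A witness is ssnnss at positions 1,2,3,4,6,8.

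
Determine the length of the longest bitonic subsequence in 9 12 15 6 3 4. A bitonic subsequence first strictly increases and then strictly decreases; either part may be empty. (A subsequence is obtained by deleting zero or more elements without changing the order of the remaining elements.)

5

Let inc[i] be the LIS ending at i and dec[i] the longest strictly decreasing subsequence starting at i. inc = [1, 2, 3, 1, 1, 2], dec = [3, 3, 3, 2, 1, 1].
max_i inc[i]+dec[i]−1 = 5, with one witness 9, 12, 15, 6, 4.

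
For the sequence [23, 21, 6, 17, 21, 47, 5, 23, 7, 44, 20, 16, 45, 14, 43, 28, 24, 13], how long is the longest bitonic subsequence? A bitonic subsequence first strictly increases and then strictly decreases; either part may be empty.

One longest bitonic subsequence is 6, 17, 21, 23, 44, 45, 43, 28, 24, 13 (positions 3,4,5,8,10,13,15,16,17,18): it rises to 45 then falls. Length 10 is optimal.

10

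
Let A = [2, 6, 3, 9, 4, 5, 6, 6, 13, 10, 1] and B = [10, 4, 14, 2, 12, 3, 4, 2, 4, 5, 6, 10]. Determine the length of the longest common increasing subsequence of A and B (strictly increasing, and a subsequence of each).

A longest common strictly increasing subsequence is 2, 3, 4, 5, 6, 10 (length 6); it appears in order in both A and B, and no longer such subsequence exists.

6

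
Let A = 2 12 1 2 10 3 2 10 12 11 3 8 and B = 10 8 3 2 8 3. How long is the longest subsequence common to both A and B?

Backtracking the LCS table gives one alignment: 10 (A5,B1) → 3 (A6,B3) → 2 (A7,B4) → 3 (A11,B6).
So the longest common subsequence has length 4.

4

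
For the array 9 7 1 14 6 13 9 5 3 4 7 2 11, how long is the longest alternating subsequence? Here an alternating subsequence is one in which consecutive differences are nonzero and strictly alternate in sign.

Track the best alternating length ending on an up-step vs a down-step at each position: up/down = 1/1, 1/2, 1/2, 3/1, 3/4, 5/4, 5/6, 3/6, 3/6, 7/6, 7/6, 3/8, 9/6.
The maximum over both is 9; one such subsequence is 9, 7, 14, 6, 13, 3, 4, 2, 11.

9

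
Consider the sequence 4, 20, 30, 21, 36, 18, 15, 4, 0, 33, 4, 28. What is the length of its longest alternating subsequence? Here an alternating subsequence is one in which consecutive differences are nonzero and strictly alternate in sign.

8

Track the best alternating length ending on an up-step vs a down-step at each position: up/down = 1/1, 2/1, 2/1, 2/3, 4/1, 2/5, 2/5, 1/5, 1/5, 6/5, 6/7, 8/7.
The maximum over both is 8; one such subsequence is 4, 30, 21, 36, 18, 33, 4, 28.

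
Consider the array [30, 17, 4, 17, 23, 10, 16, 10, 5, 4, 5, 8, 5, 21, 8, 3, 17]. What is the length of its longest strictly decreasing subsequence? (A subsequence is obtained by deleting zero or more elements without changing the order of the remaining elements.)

7

Let dp[i] be the longest decreasing subsequence ending at position i. Then dp = [1, 2, 3, 2, 2, 3, 3, 4, 5, 6, 5, 5, 6, 3, 5, 7, 4].
The maximum is 7; one witness is 30, 17, 16, 10, 5, 4, 3 at positions 1,2,7,8,9,10,16.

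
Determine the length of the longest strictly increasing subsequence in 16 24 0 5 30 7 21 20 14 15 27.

6

Let dp[i] be the longest increasing subsequence ending at position i. Then dp = [1, 2, 1, 2, 3, 3, 4, 4, 4, 5, 6].
The maximum is 6; one witness is 0, 5, 7, 14, 15, 27 at positions 3,4,6,9,10,11.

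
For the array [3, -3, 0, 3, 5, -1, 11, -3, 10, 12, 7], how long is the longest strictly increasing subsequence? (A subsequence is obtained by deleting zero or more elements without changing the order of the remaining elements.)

Scanning left to right, the best length ending at each element is: 3→1, -3→1, 0→2, 3→3, 5→4, -1→2, 11→5, -3→1, 10→5, 12→6, 7→5.
So the longest increasing subsequence has length 6, e.g. -3, 0, 3, 5, 11, 12.

6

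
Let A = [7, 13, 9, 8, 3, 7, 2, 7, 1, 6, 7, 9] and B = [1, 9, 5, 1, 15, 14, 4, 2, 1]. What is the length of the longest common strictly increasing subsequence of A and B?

2

A longest common strictly increasing subsequence is 1, 9 (length 2); it appears in order in both A and B, and no longer such subsequence exists.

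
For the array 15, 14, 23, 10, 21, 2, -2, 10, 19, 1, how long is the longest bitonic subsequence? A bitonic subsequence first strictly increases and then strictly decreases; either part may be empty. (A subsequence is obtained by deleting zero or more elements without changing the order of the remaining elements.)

Let inc[i] be the LIS ending at i and dec[i] the longest strictly decreasing subsequence starting at i. inc = [1, 1, 2, 1, 2, 1, 1, 2, 3, 2], dec = [5, 4, 4, 3, 3, 2, 1, 2, 2, 1].
max_i inc[i]+dec[i]−1 = 5, with one witness 15, 14, 10, 2, 1.

5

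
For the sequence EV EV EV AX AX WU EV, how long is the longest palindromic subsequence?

Using dp[i][j] = 2 + dp[i+1][j−1] if the ends match, else max(dp[i+1][j], dp[i][j−1]):
dp[1][7] = 4. A witness is EV AX AX EV at positions 1,4,5,7.

4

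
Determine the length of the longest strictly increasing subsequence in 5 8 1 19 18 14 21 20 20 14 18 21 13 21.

One longest increasing subsequence is 5, 8, 19, 20, 21 (positions 1,2,4,8,12), of length 5; no longer one exists.

5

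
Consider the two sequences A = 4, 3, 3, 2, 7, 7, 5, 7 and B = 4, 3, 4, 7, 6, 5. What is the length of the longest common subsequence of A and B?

A longest common subsequence is 4, 3, 7, 5 (length 4); the LCS DP confirms no longer common subsequence exists.

4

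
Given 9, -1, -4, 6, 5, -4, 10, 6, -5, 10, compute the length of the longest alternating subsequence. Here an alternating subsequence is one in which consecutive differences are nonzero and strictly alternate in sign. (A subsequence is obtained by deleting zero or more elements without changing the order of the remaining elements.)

7

Track the best alternating length ending on an up-step vs a down-step at each position: up/down = 1/1, 1/2, 1/2, 3/2, 3/4, 1/4, 5/1, 5/6, 1/6, 7/1.
The maximum over both is 7; one such subsequence is 9, -1, 6, 5, 10, 6, 10.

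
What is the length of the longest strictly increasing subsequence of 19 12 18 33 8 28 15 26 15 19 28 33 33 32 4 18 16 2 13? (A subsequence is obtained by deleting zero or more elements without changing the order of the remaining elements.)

One longest increasing subsequence is 12, 18, 26, 28, 33 (positions 2,3,8,11,12), of length 5; no longer one exists.

5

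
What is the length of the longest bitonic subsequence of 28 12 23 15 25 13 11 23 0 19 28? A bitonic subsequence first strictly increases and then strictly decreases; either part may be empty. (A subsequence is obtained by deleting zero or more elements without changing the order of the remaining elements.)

One longest bitonic subsequence is 28, 23, 15, 13, 11, 0 (positions 1,3,4,6,7,9): it rises to 28 then falls. Length 6 is optimal.

6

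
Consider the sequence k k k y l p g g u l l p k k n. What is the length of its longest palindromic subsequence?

One longest palindromic subsequence is kkpllpkk (positions 2,3,6,10,11,12,13,14); it reads the same forward and backward, and the interval DP gives dp[1][15] = 8.

8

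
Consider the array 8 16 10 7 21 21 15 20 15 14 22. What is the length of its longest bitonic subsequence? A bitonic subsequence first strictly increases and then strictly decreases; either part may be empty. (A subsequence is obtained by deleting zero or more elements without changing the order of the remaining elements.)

Let inc[i] be the LIS ending at i and dec[i] the longest strictly decreasing subsequence starting at i. inc = [1, 2, 2, 1, 3, 3, 3, 4, 3, 3, 5], dec = [2, 3, 2, 1, 4, 4, 2, 3, 2, 1, 1].
max_i inc[i]+dec[i]−1 = 6, with one witness 8, 16, 21, 20, 15, 14.

6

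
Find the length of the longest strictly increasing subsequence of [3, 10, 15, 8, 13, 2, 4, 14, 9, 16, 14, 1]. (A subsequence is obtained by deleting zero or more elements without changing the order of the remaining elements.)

5

One longest increasing subsequence is 3, 10, 13, 14, 16 (positions 1,2,5,8,10), of length 5; no longer one exists.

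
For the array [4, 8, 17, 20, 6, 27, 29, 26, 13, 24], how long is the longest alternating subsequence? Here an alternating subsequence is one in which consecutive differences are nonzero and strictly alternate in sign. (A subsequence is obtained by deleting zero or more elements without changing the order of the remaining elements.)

6

Track the best alternating length ending on an up-step vs a down-step at each position: up/down = 1/1, 2/1, 2/1, 2/1, 2/3, 4/1, 4/1, 4/5, 4/5, 6/5.
The maximum over both is 6; one such subsequence is 4, 8, 6, 27, 13, 24.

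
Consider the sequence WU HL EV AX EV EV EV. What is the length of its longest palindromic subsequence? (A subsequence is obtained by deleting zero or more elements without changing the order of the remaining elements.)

Using dp[i][j] = 2 + dp[i+1][j−1] if the ends match, else max(dp[i+1][j], dp[i][j−1]):
dp[1][7] = 4. A witness is EV EV EV EV at positions 3,5,6,7.

4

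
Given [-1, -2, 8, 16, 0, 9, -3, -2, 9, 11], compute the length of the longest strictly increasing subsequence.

4

One longest increasing subsequence is -1, 8, 9, 11 (positions 1,3,6,10), of length 4; no longer one exists.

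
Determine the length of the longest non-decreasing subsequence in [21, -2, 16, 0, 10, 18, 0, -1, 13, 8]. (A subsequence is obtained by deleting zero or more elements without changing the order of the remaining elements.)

4

Let dp[i] be the longest non-decreasing subsequence ending at position i. Then dp = [1, 1, 2, 2, 3, 4, 3, 2, 4, 4].
The maximum is 4; one witness is -2, 0, 10, 18 at positions 2,4,5,6.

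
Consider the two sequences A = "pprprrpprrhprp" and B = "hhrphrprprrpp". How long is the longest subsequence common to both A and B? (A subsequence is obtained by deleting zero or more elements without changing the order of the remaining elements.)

9

Backtracking the LCS table gives one alignment: p (A1,B4) → r (A3,B6) → p (A4,B7) → r (A6,B8) → p (A8,B9) → r (A9,B10) → r (A10,B11) → p (A12,B12) → p (A14,B13).
So the longest common subsequence has length 9.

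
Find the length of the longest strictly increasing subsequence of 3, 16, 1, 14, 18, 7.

3

Scanning left to right, the best length ending at each element is: 3→1, 16→2, 1→1, 14→2, 18→3, 7→2.
So the longest increasing subsequence has length 3, e.g. 3, 16, 18.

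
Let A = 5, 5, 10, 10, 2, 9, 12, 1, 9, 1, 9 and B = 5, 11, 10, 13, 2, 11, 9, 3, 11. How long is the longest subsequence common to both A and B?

4

Backtracking the LCS table gives one alignment: 5 (A1,B1) → 10 (A3,B3) → 2 (A5,B5) → 9 (A6,B7).
So the longest common subsequence has length 4.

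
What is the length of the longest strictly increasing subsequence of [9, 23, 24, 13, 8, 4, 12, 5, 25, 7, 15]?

4

Scanning left to right, the best length ending at each element is: 9→1, 23→2, 24→3, 13→2, 8→1, 4→1, 12→2, 5→2, 25→4, 7→3, 15→4.
So the longest increasing subsequence has length 4, e.g. 9, 23, 24, 25.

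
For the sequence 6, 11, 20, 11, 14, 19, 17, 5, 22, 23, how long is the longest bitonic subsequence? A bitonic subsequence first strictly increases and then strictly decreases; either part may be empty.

Let inc[i] be the LIS ending at i and dec[i] the longest strictly decreasing subsequence starting at i. inc = [1, 2, 3, 2, 3, 4, 4, 1, 5, 6], dec = [2, 2, 4, 2, 2, 3, 2, 1, 1, 1].
max_i inc[i]+dec[i]−1 = 6, with one witness 6, 11, 20, 19, 17, 5.

6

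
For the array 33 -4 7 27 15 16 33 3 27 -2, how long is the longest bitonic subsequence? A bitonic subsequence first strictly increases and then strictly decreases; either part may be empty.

7

Let inc[i] be the LIS ending at i and dec[i] the longest strictly decreasing subsequence starting at i. inc = [1, 1, 2, 3, 3, 4, 5, 2, 5, 2], dec = [5, 1, 3, 4, 3, 3, 3, 2, 2, 1].
max_i inc[i]+dec[i]−1 = 7, with one witness -4, 7, 15, 16, 33, 27, -2.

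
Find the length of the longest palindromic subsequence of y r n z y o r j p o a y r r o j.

7

Using dp[i][j] = 2 + dp[i+1][j−1] if the ends match, else max(dp[i+1][j], dp[i][j−1]):
dp[1][16] = 7. A witness is ryopoyr at positions 2,5,6,9,10,12,14.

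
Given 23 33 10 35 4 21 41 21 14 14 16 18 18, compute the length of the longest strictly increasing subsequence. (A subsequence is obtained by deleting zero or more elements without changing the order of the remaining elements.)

One longest increasing subsequence is 23, 33, 35, 41 (positions 1,2,4,7), of length 4; no longer one exists.

4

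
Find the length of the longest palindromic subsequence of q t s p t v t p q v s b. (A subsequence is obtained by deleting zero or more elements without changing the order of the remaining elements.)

7

One longest palindromic subsequence is sptvtps (positions 3,4,5,6,7,8,11); it reads the same forward and backward, and the interval DP gives dp[1][12] = 7.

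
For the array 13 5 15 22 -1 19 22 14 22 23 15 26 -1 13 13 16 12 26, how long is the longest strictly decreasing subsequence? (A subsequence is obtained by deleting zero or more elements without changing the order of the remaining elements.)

One longest decreasing subsequence is 22, 19, 14, 13, 12 (positions 4,6,8,14,17), of length 5; no longer one exists.

5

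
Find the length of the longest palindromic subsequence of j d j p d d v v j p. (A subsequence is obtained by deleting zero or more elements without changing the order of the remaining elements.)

One longest palindromic subsequence is jdddj (positions 1,2,5,6,9); it reads the same forward and backward, and the interval DP gives dp[1][10] = 5.

5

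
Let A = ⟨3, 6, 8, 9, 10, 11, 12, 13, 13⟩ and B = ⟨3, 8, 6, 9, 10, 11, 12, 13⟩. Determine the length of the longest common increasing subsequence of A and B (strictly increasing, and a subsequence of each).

7

A longest common strictly increasing subsequence is 3, 8, 9, 10, 11, 12, 13 (length 7); it appears in order in both A and B, and no longer such subsequence exists.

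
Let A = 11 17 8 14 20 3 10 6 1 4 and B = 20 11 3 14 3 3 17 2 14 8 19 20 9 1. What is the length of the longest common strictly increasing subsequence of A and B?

3

A longest common strictly increasing subsequence is 11, 14, 20 (length 3); it appears in order in both A and B, and no longer such subsequence exists.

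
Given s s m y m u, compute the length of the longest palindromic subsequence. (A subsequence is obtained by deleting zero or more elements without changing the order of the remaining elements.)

3

Using dp[i][j] = 2 + dp[i+1][j−1] if the ends match, else max(dp[i+1][j], dp[i][j−1]):
dp[1][6] = 3. A witness is mym at positions 3,4,5.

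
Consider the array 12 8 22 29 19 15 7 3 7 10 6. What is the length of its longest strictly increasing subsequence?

Scanning left to right, the best length ending at each element is: 12→1, 8→1, 22→2, 29→3, 19→2, 15→2, 7→1, 3→1, 7→2, 10→3, 6→2.
So the longest increasing subsequence has length 3, e.g. 12, 22, 29.

3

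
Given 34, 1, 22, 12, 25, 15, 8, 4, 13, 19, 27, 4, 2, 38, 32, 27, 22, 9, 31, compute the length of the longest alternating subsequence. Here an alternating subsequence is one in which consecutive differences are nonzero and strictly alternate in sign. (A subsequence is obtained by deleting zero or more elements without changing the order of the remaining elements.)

11

A longest alternating subsequence is 34, 1, 22, 12, 25, 8, 13, 4, 38, 27, 31 (positions 1,2,3,4,5,7,9,12,14,16,19); its 10 consecutive differences strictly alternate in sign, and length 11 is optimal.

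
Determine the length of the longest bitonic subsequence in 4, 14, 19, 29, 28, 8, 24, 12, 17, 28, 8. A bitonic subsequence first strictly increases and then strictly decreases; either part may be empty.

Let inc[i] be the LIS ending at i and dec[i] the longest strictly decreasing subsequence starting at i. inc = [1, 2, 3, 4, 4, 2, 4, 3, 4, 5, 2], dec = [1, 3, 3, 5, 4, 1, 3, 2, 2, 2, 1].
max_i inc[i]+dec[i]−1 = 8, with one witness 4, 14, 19, 29, 28, 24, 17, 8.

8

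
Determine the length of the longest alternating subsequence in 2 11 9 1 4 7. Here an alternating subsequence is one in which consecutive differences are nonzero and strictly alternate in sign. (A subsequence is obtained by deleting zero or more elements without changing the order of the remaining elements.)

4

A longest alternating subsequence is 2, 11, 1, 4 (positions 1,2,4,5); its 3 consecutive differences strictly alternate in sign, and length 4 is optimal.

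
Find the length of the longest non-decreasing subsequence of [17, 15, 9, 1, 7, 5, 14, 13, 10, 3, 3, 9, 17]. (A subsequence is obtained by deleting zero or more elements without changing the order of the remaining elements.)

One longest non-decreasing subsequence is 1, 3, 3, 9, 17 (positions 4,10,11,12,13), of length 5; no longer one exists.

5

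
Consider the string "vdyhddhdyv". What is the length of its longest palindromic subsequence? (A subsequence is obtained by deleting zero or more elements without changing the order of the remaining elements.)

8

Using dp[i][j] = 2 + dp[i+1][j−1] if the ends match, else max(dp[i+1][j], dp[i][j−1]):
dp[1][10] = 8. A witness is vyhddhyv at positions 1,3,4,5,6,7,9,10.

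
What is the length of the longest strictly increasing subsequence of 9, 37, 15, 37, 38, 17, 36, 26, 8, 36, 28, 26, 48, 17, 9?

Scanning left to right, the best length ending at each element is: 9→1, 37→2, 15→2, 37→3, 38→4, 17→3, 36→4, 26→4, 8→1, 36→5, 28→5, 26→4, 48→6, 17→3, 9→2.
So the longest increasing subsequence has length 6, e.g. 9, 15, 17, 26, 36, 48.

6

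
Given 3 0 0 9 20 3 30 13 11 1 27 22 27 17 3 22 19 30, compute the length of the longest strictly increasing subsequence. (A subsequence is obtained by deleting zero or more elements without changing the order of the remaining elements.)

6

Let dp[i] be the longest increasing subsequence ending at position i. Then dp = [1, 1, 1, 2, 3, 2, 4, 3, 3, 2, 4, 4, 5, 4, 3, 5, 5, 6].
The maximum is 6; one witness is 3, 9, 20, 22, 27, 30 at positions 1,4,5,12,13,18.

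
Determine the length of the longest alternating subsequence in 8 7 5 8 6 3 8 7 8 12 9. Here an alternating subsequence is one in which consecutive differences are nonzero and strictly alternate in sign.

8

A longest alternating subsequence is 8, 7, 8, 6, 8, 7, 12, 9 (positions 1,2,4,5,7,8,10,11); its 7 consecutive differences strictly alternate in sign, and length 8 is optimal.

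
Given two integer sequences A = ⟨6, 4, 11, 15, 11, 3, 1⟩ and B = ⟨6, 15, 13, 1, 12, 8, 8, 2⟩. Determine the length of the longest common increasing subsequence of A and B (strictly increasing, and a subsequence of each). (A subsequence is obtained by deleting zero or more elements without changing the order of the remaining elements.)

A longest common strictly increasing subsequence is 6, 15 (length 2); it appears in order in both A and B, and no longer such subsequence exists.

2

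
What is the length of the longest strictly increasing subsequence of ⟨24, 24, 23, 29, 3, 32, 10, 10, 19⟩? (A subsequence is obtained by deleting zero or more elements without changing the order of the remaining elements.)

3

One longest increasing subsequence is 24, 29, 32 (positions 1,4,6), of length 3; no longer one exists.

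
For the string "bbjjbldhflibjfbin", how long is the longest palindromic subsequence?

Using dp[i][j] = 2 + dp[i+1][j−1] if the ends match, else max(dp[i+1][j], dp[i][j−1]):
dp[1][17] = 9. A witness is bjblflbjb at positions 2,4,5,6,9,10,12,13,15.

9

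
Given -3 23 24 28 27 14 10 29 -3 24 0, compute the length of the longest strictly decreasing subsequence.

Let dp[i] be the longest decreasing subsequence ending at position i. Then dp = [1, 1, 1, 1, 2, 3, 4, 1, 5, 3, 5].
The maximum is 5; one witness is 28, 27, 14, 10, -3 at positions 4,5,6,7,9.

5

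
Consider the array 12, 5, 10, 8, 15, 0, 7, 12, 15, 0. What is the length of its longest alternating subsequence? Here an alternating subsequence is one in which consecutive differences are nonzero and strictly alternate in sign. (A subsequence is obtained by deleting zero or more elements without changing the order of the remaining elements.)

8

A longest alternating subsequence is 12, 5, 10, 8, 15, 0, 7, 0 (positions 1,2,3,4,5,6,7,10); its 7 consecutive differences strictly alternate in sign, and length 8 is optimal.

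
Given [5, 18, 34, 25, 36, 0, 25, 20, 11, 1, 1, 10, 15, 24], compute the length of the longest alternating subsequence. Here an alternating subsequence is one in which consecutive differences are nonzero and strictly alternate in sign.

8

A longest alternating subsequence is 5, 34, 25, 36, 0, 25, 1, 10 (positions 1,3,4,5,6,7,10,12); its 7 consecutive differences strictly alternate in sign, and length 8 is optimal.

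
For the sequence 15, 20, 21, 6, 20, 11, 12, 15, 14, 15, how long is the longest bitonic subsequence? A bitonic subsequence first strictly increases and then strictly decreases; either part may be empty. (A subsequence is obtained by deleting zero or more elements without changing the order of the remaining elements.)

Let inc[i] be the LIS ending at i and dec[i] the longest strictly decreasing subsequence starting at i. inc = [1, 2, 3, 1, 2, 2, 3, 4, 4, 5], dec = [2, 3, 4, 1, 3, 1, 1, 2, 1, 1].
max_i inc[i]+dec[i]−1 = 6, with one witness 15, 20, 21, 20, 15, 14.

6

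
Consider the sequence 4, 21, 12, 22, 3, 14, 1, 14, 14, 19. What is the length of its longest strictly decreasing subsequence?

Scanning left to right, the best length ending at each element is: 4→1, 21→1, 12→2, 22→1, 3→3, 14→2, 1→4, 14→2, 14→2, 19→2.
So the longest decreasing subsequence has length 4, e.g. 21, 12, 3, 1.

4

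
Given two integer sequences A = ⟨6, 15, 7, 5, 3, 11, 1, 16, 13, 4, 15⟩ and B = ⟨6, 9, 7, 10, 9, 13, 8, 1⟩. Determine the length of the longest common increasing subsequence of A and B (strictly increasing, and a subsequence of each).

A longest common strictly increasing subsequence is 6, 7, 13 (length 3); it appears in order in both A and B, and no longer such subsequence exists.

3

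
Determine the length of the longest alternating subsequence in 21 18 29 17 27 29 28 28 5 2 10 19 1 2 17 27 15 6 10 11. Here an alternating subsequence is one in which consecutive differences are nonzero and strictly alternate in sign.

A longest alternating subsequence is 21, 18, 29, 17, 27, 5, 10, 1, 17, 6, 10 (positions 1,2,3,4,5,9,11,13,15,18,19); its 10 consecutive differences strictly alternate in sign, and length 11 is optimal.

11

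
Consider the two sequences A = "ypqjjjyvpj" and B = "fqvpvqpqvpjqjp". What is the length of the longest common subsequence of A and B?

A longest common subsequence is pqjjp (length 5); the LCS DP confirms no longer common subsequence exists.

5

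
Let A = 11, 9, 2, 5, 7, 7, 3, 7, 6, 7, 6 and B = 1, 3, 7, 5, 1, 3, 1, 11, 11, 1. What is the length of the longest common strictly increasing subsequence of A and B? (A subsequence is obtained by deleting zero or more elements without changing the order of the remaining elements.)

For each value that appears in both, track the longest common increasing run ending there.
The best achievable length is 2; one witness is 3, 7 (A-positions 7,8, B-positions 2,3).

2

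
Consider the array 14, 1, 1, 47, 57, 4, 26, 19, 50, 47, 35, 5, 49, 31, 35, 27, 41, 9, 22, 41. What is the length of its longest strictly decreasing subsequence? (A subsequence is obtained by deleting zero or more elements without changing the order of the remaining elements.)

7

Scanning left to right, the best length ending at each element is: 14→1, 1→2, 1→2, 47→1, 57→1, 4→2, 26→2, 19→3, 50→2, 47→3, 35→4, 5→5, 49→3, 31→5, 35→4, 27→6, 41→4, 9→7, 22→7, 41→4.
So the longest decreasing subsequence has length 7, e.g. 57, 50, 47, 35, 31, 27, 9.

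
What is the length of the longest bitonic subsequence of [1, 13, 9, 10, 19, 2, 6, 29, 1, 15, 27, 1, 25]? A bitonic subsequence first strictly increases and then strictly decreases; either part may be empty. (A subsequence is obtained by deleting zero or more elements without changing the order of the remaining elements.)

7

One longest bitonic subsequence is 1, 9, 10, 19, 29, 27, 25 (positions 1,3,4,5,8,11,13): it rises to 29 then falls. Length 7 is optimal.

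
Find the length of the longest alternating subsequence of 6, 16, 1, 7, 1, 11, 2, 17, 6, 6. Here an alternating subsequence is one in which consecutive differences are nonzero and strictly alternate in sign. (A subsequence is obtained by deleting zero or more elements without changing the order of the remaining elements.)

A longest alternating subsequence is 6, 16, 1, 7, 1, 11, 2, 17, 6 (positions 1,2,3,4,5,6,7,8,9); its 8 consecutive differences strictly alternate in sign, and length 9 is optimal.

9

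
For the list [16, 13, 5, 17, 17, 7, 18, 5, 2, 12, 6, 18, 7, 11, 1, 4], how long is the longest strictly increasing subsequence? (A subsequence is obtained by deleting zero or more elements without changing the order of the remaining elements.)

Let dp[i] be the longest increasing subsequence ending at position i. Then dp = [1, 1, 1, 2, 2, 2, 3, 1, 1, 3, 2, 4, 3, 4, 1, 2].
The maximum is 4; one witness is 5, 7, 12, 18 at positions 3,6,10,12.

4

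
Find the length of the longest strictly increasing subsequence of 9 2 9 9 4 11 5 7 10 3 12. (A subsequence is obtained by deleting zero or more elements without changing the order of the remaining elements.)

6

Scanning left to right, the best length ending at each element is: 9→1, 2→1, 9→2, 9→2, 4→2, 11→3, 5→3, 7→4, 10→5, 3→2, 12→6.
So the longest increasing subsequence has length 6, e.g. 2, 4, 5, 7, 10, 12.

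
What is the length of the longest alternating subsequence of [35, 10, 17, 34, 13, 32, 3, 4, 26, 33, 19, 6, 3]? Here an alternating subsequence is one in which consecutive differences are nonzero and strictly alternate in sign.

8

Track the best alternating length ending on an up-step vs a down-step at each position: up/down = 1/1, 1/2, 3/2, 3/2, 3/4, 5/4, 1/6, 7/6, 7/6, 7/4, 7/8, 7/8, 1/8.
The maximum over both is 8; one such subsequence is 35, 10, 17, 13, 32, 3, 26, 19.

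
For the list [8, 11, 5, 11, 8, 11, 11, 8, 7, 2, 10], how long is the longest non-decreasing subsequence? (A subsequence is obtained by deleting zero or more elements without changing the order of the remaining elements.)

5

Let dp[i] be the longest non-decreasing subsequence ending at position i. Then dp = [1, 2, 1, 3, 2, 4, 5, 3, 2, 1, 4].
The maximum is 5; one witness is 8, 11, 11, 11, 11 at positions 1,2,4,6,7.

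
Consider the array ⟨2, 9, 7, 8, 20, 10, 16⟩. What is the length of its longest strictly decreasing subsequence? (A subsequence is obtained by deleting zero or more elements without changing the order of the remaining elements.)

2

One longest decreasing subsequence is 9, 7 (positions 2,3), of length 2; no longer one exists.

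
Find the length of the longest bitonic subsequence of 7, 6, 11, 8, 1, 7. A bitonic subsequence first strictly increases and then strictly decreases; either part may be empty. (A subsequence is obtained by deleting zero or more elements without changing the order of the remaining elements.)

4

Let inc[i] be the LIS ending at i and dec[i] the longest strictly decreasing subsequence starting at i. inc = [1, 1, 2, 2, 1, 2], dec = [3, 2, 3, 2, 1, 1].
max_i inc[i]+dec[i]−1 = 4, with one witness 7, 11, 8, 7.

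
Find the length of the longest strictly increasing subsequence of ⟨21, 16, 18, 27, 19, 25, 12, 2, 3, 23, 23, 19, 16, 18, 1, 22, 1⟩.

Let dp[i] be the longest increasing subsequence ending at position i. Then dp = [1, 1, 2, 3, 3, 4, 1, 1, 2, 4, 4, 3, 3, 4, 1, 5, 1].
The maximum is 5; one witness is 2, 3, 16, 18, 22 at positions 8,9,13,14,16.

5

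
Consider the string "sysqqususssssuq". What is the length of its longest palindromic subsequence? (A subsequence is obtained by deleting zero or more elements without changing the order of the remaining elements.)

Using dp[i][j] = 2 + dp[i+1][j−1] if the ends match, else max(dp[i+1][j], dp[i][j−1]):
dp[1][15] = 10. A witness is qussssssuq at positions 4,6,7,9,10,11,12,13,14,15.

10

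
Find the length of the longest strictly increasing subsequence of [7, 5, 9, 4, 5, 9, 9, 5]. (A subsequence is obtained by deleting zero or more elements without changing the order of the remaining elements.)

3

One longest increasing subsequence is 4, 5, 9 (positions 4,5,6), of length 3; no longer one exists.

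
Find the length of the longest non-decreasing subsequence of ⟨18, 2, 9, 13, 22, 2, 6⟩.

Let dp[i] be the longest non-decreasing subsequence ending at position i. Then dp = [1, 1, 2, 3, 4, 2, 3].
The maximum is 4; one witness is 2, 9, 13, 22 at positions 2,3,4,5.

4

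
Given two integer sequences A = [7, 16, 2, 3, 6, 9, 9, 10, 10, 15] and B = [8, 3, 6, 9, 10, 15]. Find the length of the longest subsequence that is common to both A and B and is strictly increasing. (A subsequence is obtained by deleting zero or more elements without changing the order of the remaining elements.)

A longest common strictly increasing subsequence is 3, 6, 9, 10, 15 (length 5); it appears in order in both A and B, and no longer such subsequence exists.

5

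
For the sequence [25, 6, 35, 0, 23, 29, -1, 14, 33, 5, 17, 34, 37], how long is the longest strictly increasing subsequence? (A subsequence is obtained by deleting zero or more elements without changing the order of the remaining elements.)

One longest increasing subsequence is 6, 23, 29, 33, 34, 37 (positions 2,5,6,9,12,13), of length 6; no longer one exists.

6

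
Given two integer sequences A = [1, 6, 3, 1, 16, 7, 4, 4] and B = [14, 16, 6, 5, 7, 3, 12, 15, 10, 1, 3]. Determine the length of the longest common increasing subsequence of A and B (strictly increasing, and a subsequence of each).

A longest common strictly increasing subsequence is 6, 7 (length 2); it appears in order in both A and B, and no longer such subsequence exists.

2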